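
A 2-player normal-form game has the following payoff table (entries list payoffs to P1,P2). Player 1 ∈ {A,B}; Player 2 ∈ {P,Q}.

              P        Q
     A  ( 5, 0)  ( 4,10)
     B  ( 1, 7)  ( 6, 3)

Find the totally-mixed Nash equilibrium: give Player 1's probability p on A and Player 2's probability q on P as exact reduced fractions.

(p,q) = (2/7, 1/3)

P1 indiff ⇒ q·5+(1-q)·4 = q·1+(1-q)·6 ⇒ q(4) = (1-q)(2) ⇒ q = 1/3
P2 indiff ⇒ p·0+(1-p)·7 = p·10+(1-p)·3 ⇒ p(-10) = (1-p)(-4) ⇒ p = 2/7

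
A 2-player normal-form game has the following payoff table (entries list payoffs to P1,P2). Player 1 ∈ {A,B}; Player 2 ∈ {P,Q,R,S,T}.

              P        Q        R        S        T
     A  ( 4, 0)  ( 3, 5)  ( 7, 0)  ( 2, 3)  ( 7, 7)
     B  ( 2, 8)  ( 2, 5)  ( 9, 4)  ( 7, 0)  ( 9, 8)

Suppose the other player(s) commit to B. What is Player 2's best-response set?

P2 best: {P,T}

u_2(P vs B) = 8
u_2(Q vs B) = 5
u_2(R vs B) = 4
u_2(S vs B) = 0
u_2(T vs B) = 8
max payoff 8 at {P,T}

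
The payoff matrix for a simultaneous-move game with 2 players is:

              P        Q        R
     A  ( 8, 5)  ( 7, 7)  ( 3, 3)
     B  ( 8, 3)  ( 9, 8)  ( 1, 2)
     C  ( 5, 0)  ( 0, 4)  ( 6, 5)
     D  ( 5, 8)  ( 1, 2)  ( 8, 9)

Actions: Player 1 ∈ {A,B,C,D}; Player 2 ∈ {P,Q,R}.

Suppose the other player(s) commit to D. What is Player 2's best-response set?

u_2(P vs D) = 8
u_2(Q vs D) = 2
u_2(R vs D) = 9
max payoff 9 at {R}

P2 best: {R}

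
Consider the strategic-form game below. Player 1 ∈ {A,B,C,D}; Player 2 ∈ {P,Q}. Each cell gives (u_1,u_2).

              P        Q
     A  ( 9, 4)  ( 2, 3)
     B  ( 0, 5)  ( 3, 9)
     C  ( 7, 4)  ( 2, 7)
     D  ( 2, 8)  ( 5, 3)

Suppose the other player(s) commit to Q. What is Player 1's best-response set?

u_1(A vs Q) = 2
u_1(B vs Q) = 3
u_1(C vs Q) = 2
u_1(D vs Q) = 5
max payoff 5 at {D}

P1 best: {D}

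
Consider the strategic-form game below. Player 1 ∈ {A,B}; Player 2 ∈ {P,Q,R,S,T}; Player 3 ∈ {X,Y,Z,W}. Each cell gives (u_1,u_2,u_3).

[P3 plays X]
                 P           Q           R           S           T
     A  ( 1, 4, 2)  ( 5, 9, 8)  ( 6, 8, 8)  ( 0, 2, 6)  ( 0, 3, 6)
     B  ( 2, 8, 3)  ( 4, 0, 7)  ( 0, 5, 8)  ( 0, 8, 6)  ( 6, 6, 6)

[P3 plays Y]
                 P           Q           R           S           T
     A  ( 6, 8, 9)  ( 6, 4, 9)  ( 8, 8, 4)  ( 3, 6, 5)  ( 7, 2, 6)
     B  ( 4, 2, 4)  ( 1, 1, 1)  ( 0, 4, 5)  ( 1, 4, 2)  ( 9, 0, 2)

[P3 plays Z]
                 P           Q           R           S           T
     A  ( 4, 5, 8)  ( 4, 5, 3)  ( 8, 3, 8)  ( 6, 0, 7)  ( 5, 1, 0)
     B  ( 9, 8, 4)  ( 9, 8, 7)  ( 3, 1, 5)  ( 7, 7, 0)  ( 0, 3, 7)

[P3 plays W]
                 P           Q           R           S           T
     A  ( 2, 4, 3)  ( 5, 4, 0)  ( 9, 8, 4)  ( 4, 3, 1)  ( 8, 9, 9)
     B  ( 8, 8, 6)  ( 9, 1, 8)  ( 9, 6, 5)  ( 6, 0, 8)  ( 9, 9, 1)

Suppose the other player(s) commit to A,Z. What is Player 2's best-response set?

P2 best: {P,Q}

u_2(P vs A,Z) = 5
u_2(Q vs A,Z) = 5
u_2(R vs A,Z) = 3
u_2(S vs A,Z) = 0
u_2(T vs A,Z) = 1
max payoff 5 at {P,Q}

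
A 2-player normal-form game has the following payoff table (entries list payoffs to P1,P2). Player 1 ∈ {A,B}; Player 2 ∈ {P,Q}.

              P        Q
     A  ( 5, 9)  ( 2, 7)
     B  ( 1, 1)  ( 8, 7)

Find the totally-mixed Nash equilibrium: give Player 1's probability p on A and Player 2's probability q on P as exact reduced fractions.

P1 indiff ⇒ q·5+(1-q)·2 = q·1+(1-q)·8 ⇒ q(4) = (1-q)(6) ⇒ q = 3/5
P2 indiff ⇒ p·9+(1-p)·1 = p·7+(1-p)·7 ⇒ p(2) = (1-p)(6) ⇒ p = 3/4

(p,q) = (3/4, 3/5)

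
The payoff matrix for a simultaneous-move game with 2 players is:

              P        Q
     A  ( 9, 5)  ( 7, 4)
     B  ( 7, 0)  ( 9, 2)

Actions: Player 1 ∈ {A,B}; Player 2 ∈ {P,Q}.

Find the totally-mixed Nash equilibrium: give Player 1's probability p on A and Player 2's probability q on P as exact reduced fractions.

(p,q) = (2/3, 1/2)

P1 indiff ⇒ q·9+(1-q)·7 = q·7+(1-q)·9 ⇒ q(2) = (1-q)(2) ⇒ q = 1/2
P2 indiff ⇒ p·5+(1-p)·0 = p·4+(1-p)·2 ⇒ p(1) = (1-p)(2) ⇒ p = 2/3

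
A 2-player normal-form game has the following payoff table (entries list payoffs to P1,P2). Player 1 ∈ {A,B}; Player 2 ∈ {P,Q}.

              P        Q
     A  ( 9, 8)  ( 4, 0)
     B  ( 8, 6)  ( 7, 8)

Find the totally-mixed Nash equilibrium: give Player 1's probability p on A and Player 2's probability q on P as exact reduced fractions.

p=1/5, q=3/4

P1 indiff ⇒ q·9+(1-q)·4 = q·8+(1-q)·7 ⇒ q(1) = (1-q)(3) ⇒ q = 3/4
P2 indiff ⇒ p·8+(1-p)·6 = p·0+(1-p)·8 ⇒ p(8) = (1-p)(2) ⇒ p = 1/5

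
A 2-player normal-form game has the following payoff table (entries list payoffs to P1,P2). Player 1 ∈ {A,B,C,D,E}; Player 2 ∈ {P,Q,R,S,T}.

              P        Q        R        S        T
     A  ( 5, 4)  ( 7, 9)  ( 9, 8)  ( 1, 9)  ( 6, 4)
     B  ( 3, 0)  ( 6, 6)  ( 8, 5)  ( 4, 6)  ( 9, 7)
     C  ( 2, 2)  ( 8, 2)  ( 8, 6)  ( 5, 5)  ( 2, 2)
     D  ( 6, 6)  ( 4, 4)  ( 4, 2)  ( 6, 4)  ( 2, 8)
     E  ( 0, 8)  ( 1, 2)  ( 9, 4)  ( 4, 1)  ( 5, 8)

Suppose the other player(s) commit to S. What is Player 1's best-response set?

argmax u_1 = {D}

u_1(A vs S) = 1
u_1(B vs S) = 4
u_1(C vs S) = 5
u_1(D vs S) = 6
u_1(E vs S) = 4
max payoff 6 at {D}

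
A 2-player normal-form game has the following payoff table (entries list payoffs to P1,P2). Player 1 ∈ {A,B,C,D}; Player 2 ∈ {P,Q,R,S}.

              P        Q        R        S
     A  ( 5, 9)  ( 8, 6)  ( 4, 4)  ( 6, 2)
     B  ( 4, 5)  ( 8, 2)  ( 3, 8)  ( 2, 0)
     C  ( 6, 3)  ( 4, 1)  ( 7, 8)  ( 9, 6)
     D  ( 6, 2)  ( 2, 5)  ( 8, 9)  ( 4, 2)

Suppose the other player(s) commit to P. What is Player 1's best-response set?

u_1(A vs P) = 5
u_1(B vs P) = 4
u_1(C vs P) = 6
u_1(D vs P) = 6
max payoff 6 at {C,D}

argmax u_1 = {C,D}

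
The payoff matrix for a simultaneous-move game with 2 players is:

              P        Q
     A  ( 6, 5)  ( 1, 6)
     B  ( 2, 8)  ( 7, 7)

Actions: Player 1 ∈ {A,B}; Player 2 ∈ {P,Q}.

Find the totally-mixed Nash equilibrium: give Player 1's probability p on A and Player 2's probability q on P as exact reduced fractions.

P1 indiff ⇒ q·6+(1-q)·1 = q·2+(1-q)·7 ⇒ q(4) = (1-q)(6) ⇒ q = 3/5
P2 indiff ⇒ p·5+(1-p)·8 = p·6+(1-p)·7 ⇒ p(-1) = (1-p)(-1) ⇒ p = 1/2

(p,q) = (1/2, 3/5)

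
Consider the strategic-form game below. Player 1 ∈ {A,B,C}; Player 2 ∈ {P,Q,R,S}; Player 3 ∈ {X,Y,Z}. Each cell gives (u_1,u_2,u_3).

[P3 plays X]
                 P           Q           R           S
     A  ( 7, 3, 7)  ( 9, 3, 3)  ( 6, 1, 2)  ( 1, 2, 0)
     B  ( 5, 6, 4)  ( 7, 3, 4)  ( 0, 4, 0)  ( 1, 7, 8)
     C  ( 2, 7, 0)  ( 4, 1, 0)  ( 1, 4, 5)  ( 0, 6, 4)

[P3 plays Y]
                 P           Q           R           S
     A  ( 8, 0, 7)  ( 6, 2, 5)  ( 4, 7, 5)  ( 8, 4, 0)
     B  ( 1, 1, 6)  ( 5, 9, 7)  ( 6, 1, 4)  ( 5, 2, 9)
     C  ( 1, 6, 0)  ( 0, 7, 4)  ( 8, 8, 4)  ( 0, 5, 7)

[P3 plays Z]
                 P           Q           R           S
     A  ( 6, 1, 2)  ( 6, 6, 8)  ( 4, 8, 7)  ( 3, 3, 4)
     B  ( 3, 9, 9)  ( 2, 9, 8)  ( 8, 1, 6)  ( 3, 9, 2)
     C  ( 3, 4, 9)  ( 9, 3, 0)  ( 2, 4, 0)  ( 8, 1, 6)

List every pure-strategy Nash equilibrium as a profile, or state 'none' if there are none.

PSNE = {(A,P,X)}

(A,P,X): NE
(A,P,Y): not NE [P2→R gives 7>0]
(A,P,Z): not NE [P2→R gives 8>1; P3→Y gives 7>2]
(A,Q,X): not NE [P3→Z gives 8>3]
(A,Q,Y): not NE [P2→R gives 7>2; P3→Z gives 8>5]
(A,Q,Z): not NE [P1→C gives 9>6; P2→R gives 8>6]
(A,R,X): not NE [P2→Q gives 3>1; P3→Z gives 7>2]
(A,R,Y): not NE [P1→C gives 8>4; P3→Z gives 7>5]
(A,R,Z): not NE [P1→B gives 8>4]
(A,S,X): not NE [P2→Q gives 3>2; P3→Z gives 4>0]
(A,S,Y): not NE [P2→R gives 7>4; P3→Z gives 4>0]
(A,S,Z): not NE [P1→C gives 8>3; P2→R gives 8>3]
(B,P,X): not NE [P1→A gives 7>5; P2→S gives 7>6; P3→Z gives 9>4]
(B,P,Y): not NE [P1→A gives 8>1; P2→Q gives 9>1; P3→Z gives 9>6]
(B,P,Z): not NE [P1→A gives 6>3]
(B,Q,X): not NE [P1→A gives 9>7; P2→S gives 7>3; P3→Z gives 8>4]
(B,Q,Y): not NE [P1→A gives 6>5; P3→Z gives 8>7]
(B,Q,Z): not NE [P1→C gives 9>2]
(B,R,X): not NE [P1→A gives 6>0; P2→S gives 7>4; P3→Z gives 6>0]
(B,R,Y): not NE [P1→C gives 8>6; P2→Q gives 9>1; P3→Z gives 6>4]
(B,R,Z): not NE [P2→S gives 9>1]
(B,S,X): not NE [P3→Y gives 9>8]
(B,S,Y): not NE [P1→A gives 8>5; P2→Q gives 9>2]
(B,S,Z): not NE [P1→C gives 8>3; P3→Y gives 9>2]
(C,P,X): not NE [P1→A gives 7>2; P3→Z gives 9>0]
(C,P,Y): not NE [P1→A gives 8>1; P2→R gives 8>6; P3→Z gives 9>0]
(C,P,Z): not NE [P1→A gives 6>3]
(C,Q,X): not NE [P1→A gives 9>4; P2→P gives 7>1; P3→Y gives 4>0]
(C,Q,Y): not NE [P1→A gives 6>0; P2→R gives 8>7]
(C,Q,Z): not NE [P2→R gives 4>3; P3→Y gives 4>0]
(C,R,X): not NE [P1→A gives 6>1; P2→P gives 7>4]
(C,R,Y): not NE [P3→X gives 5>4]
(C,R,Z): not NE [P1→B gives 8>2; P3→X gives 5>0]
(C,S,X): not NE [P1→B gives 1>0; P2→P gives 7>6; P3→Y gives 7>4]
(C,S,Y): not NE [P1→A gives 8>0; P2→R gives 8>5]
(C,S,Z): not NE [P2→R gives 4>1; P3→Y gives 7>6]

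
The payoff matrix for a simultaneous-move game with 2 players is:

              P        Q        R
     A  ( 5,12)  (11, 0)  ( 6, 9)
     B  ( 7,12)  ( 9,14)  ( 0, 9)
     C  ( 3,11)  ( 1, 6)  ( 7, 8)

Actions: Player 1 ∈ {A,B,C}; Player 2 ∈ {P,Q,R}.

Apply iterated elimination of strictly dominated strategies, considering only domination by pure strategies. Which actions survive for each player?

Remaining: P1:{A,B} P2:{P,Q}

P2 drop R (P beats it: A:12>9 B:12>9 C:11>8)
P1 drop C (A beats it: P:5>3 Q:11>1)
P1→{A,B} P2→{P,Q}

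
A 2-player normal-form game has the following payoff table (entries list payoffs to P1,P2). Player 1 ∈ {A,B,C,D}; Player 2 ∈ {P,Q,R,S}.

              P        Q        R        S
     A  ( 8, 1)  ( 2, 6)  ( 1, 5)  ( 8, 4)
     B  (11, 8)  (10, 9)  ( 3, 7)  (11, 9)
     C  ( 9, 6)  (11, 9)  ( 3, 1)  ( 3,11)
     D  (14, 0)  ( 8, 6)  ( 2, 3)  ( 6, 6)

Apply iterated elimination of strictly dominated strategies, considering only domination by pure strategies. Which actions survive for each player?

IESDS → P1:{B,C} P2:{Q,S}

P1 drop A (B beats it: P:11>8 Q:10>2 R:3>1 S:11>8)
P2 drop P (Q beats it: B:9>8 C:9>6 D:6>0)
P1 drop D (B beats it: Q:10>8 R:3>2 S:11>6)
P2 drop R (Q beats it: B:9>7 C:9>1)
P1→{B,C} P2→{Q,S}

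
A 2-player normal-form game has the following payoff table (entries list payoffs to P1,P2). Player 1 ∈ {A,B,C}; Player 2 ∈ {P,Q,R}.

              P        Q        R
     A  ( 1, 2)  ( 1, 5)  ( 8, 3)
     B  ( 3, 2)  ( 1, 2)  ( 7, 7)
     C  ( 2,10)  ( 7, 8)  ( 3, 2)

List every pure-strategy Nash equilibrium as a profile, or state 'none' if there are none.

PSNE: ∅

(A,P): not NE [P1→B gives 3>1; P2→Q gives 5>2]
(A,Q): not NE [P1→C gives 7>1]
(A,R): not NE [P2→Q gives 5>3]
(B,P): not NE [P2→R gives 7>2]
(B,Q): not NE [P1→C gives 7>1; P2→R gives 7>2]
(B,R): not NE [P1→A gives 8>7]
(C,P): not NE [P1→B gives 3>2]
(C,Q): not NE [P2→P gives 10>8]
(C,R): not NE [P1→A gives 8>3; P2→P gives 10>2]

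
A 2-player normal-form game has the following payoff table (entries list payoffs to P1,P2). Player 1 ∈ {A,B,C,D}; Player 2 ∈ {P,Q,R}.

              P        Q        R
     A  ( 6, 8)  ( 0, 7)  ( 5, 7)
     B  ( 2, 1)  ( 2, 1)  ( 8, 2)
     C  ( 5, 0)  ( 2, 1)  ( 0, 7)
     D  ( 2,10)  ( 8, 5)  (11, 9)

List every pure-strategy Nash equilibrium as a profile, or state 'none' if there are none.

(A,P): NE
(A,Q): not NE [P1→D gives 8>0; P2→P gives 8>7]
(A,R): not NE [P1→D gives 11>5; P2→P gives 8>7]
(B,P): not NE [P1→A gives 6>2; P2→R gives 2>1]
(B,Q): not NE [P1→D gives 8>2; P2→R gives 2>1]
(B,R): not NE [P1→D gives 11>8]
(C,P): not NE [P1→A gives 6>5; P2→R gives 7>0]
(C,Q): not NE [P1→D gives 8>2; P2→R gives 7>1]
(C,R): not NE [P1→D gives 11>0]
(D,P): not NE [P1→A gives 6>2]
(D,Q): not NE [P2→P gives 10>5]
(D,R): not NE [P2→P gives 10>9]

NE set: (A,P)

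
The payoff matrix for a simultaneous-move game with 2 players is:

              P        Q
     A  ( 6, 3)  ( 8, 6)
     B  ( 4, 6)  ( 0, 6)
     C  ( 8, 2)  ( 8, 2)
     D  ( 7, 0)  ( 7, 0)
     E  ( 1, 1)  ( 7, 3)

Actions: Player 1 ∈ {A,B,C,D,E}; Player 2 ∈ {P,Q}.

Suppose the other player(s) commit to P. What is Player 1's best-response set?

u_1(A vs P) = 6
u_1(B vs P) = 4
u_1(C vs P) = 8
u_1(D vs P) = 7
u_1(E vs P) = 1
max payoff 8 at {C}

BR_1 = {C}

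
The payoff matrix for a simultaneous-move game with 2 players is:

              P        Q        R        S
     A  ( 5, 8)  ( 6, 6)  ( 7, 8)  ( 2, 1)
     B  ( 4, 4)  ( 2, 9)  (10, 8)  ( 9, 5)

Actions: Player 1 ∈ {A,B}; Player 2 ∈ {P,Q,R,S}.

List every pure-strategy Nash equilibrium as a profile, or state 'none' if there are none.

(A,P): NE
(A,Q): not NE [P2→R gives 8>6]
(A,R): not NE [P1→B gives 10>7]
(A,S): not NE [P1→B gives 9>2; P2→R gives 8>1]
(B,P): not NE [P1→A gives 5>4; P2→Q gives 9>4]
(B,Q): not NE [P1→A gives 6>2]
(B,R): not NE [P2→Q gives 9>8]
(B,S): not NE [P2→Q gives 9>5]

NE set: (A,P)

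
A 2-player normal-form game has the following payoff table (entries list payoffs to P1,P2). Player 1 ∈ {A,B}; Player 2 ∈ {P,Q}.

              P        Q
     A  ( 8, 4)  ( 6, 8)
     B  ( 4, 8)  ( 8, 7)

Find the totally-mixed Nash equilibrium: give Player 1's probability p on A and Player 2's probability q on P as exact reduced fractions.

P1 indiff ⇒ q·8+(1-q)·6 = q·4+(1-q)·8 ⇒ q(4) = (1-q)(2) ⇒ q = 1/3
P2 indiff ⇒ p·4+(1-p)·8 = p·8+(1-p)·7 ⇒ p(-4) = (1-p)(-1) ⇒ p = 1/5

P1 mixes 1/5 on A; P2 mixes 1/3 on P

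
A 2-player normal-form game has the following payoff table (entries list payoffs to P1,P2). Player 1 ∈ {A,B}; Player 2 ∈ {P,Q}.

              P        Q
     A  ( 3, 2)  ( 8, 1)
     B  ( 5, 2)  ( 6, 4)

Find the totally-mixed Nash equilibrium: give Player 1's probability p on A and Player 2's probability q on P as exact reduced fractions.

(p,q) = (2/3, 1/2)

P1 indiff ⇒ q·3+(1-q)·8 = q·5+(1-q)·6 ⇒ q(-2) = (1-q)(-2) ⇒ q = 1/2
P2 indiff ⇒ p·2+(1-p)·2 = p·1+(1-p)·4 ⇒ p(1) = (1-p)(2) ⇒ p = 2/3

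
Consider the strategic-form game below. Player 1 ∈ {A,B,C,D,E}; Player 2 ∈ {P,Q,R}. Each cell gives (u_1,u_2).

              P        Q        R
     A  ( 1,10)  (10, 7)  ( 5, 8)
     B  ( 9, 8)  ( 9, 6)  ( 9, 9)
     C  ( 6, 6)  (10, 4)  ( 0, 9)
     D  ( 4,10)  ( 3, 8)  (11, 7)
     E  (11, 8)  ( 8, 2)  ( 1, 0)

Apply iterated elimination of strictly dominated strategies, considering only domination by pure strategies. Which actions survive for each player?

P2 drop Q (P beats it: A:10>7 B:8>6 C:6>4 D:10>8 E:8>2)
P1 drop A (B beats it: P:9>1 R:9>5)
P1 drop C (B beats it: P:9>6 R:9>0)
P1→{B,D,E} P2→{P,R}

IESDS → P1:{B,D,E} P2:{P,R}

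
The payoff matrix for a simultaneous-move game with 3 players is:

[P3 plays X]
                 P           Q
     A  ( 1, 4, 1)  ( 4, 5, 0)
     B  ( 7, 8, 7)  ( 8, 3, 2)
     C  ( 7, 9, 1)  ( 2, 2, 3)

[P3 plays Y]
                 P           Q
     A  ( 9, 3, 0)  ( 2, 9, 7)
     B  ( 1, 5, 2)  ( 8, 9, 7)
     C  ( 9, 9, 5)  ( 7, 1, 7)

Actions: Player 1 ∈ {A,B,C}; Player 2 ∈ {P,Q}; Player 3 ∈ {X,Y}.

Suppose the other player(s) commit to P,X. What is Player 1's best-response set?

u_1(A vs P,X) = 1
u_1(B vs P,X) = 7
u_1(C vs P,X) = 7
max payoff 7 at {B,C}

BR_1 = {B,C}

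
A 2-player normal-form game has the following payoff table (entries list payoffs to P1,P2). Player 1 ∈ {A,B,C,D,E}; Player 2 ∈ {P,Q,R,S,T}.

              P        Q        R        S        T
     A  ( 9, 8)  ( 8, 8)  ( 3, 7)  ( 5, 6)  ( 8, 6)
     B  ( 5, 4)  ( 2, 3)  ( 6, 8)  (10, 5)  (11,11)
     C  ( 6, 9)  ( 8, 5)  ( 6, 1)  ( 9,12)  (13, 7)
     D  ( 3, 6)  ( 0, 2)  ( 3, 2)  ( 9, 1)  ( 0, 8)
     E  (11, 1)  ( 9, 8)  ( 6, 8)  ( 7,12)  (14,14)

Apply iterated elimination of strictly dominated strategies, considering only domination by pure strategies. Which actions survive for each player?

Survivors P1:{B,C,E} P2:{S,T}

P1 drop A (E beats it: P:11>9 Q:9>8 R:6>3 S:7>5 T:14>8)
P1 drop D (B beats it: P:5>3 Q:2>0 R:6>3 S:10>9 T:11>0)
P2 drop P (S beats it: B:5>4 C:12>9 E:12>1)
P2 drop Q (S beats it: B:5>3 C:12>5 E:12>8)
P2 drop R (T beats it: B:11>8 C:7>1 E:14>8)
P1→{B,C,E} P2→{S,T}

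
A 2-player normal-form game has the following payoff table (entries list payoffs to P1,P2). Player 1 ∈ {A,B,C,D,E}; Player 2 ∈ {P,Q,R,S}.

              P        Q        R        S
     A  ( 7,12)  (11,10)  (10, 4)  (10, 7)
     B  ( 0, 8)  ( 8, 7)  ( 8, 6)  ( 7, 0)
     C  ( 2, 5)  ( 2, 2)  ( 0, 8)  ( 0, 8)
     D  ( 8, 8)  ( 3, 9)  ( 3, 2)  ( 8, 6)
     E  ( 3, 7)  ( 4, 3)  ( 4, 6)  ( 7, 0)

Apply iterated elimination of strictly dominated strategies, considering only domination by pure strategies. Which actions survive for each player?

P1 drop B (A beats it: P:7>0 Q:11>8 R:10>8 S:10>7)
P1 drop C (A beats it: P:7>2 Q:11>2 R:10>0 S:10>0)
P1 drop E (A beats it: P:7>3 Q:11>4 R:10>4 S:10>7)
P2 drop R (P beats it: A:12>4 D:8>2)
P2 drop S (P beats it: A:12>7 D:8>6)
P1→{A,D} P2→{P,Q}

Survivors P1:{A,D} P2:{P,Q}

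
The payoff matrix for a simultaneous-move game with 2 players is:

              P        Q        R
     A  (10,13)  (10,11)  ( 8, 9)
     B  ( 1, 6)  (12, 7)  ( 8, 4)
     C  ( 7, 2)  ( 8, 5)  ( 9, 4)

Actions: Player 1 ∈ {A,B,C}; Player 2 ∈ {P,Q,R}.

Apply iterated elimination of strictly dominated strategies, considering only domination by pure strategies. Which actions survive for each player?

P2 drop R (Q beats it: A:11>9 B:7>4 C:5>4)
P1 drop C (A beats it: P:10>7 Q:10>8)
P1→{A,B} P2→{P,Q}

Survivors P1:{A,B} P2:{P,Q}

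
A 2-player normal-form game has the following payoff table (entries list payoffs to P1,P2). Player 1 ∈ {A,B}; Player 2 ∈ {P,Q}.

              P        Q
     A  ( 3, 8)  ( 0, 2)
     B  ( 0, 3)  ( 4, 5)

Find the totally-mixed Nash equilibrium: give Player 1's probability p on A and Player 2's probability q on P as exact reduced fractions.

(p,q) = (1/4, 4/7)

P1 indiff ⇒ q·3+(1-q)·0 = q·0+(1-q)·4 ⇒ q(3) = (1-q)(4) ⇒ q = 4/7
P2 indiff ⇒ p·8+(1-p)·3 = p·2+(1-p)·5 ⇒ p(6) = (1-p)(2) ⇒ p = 1/4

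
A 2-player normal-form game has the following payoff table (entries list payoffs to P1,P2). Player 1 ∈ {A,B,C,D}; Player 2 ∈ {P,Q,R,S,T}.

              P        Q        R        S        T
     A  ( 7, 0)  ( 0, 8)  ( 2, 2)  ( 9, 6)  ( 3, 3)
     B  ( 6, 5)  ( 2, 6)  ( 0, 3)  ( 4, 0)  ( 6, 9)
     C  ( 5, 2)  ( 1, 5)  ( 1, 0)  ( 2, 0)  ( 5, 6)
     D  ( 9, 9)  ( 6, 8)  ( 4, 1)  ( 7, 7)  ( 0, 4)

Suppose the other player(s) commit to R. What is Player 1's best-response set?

argmax u_1 = {D}

u_1(A vs R) = 2
u_1(B vs R) = 0
u_1(C vs R) = 1
u_1(D vs R) = 4
max payoff 4 at {D}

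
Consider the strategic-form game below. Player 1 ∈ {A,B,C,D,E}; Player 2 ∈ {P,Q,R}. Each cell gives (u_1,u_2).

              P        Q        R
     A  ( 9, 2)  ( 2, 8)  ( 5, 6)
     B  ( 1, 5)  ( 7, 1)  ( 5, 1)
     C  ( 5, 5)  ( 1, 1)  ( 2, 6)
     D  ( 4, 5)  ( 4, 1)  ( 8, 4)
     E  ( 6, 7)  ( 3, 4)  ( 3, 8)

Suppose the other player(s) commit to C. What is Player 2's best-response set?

argmax u_2 = {R}

u_2(P vs C) = 5
u_2(Q vs C) = 1
u_2(R vs C) = 6
max payoff 6 at {R}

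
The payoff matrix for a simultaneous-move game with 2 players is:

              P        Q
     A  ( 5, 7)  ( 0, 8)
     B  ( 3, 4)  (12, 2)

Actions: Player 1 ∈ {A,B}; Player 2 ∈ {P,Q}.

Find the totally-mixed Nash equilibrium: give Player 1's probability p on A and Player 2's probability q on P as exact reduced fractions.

p=2/3, q=6/7

P1 indiff ⇒ q·5+(1-q)·0 = q·3+(1-q)·12 ⇒ q(2) = (1-q)(12) ⇒ q = 6/7
P2 indiff ⇒ p·7+(1-p)·4 = p·8+(1-p)·2 ⇒ p(-1) = (1-p)(-2) ⇒ p = 2/3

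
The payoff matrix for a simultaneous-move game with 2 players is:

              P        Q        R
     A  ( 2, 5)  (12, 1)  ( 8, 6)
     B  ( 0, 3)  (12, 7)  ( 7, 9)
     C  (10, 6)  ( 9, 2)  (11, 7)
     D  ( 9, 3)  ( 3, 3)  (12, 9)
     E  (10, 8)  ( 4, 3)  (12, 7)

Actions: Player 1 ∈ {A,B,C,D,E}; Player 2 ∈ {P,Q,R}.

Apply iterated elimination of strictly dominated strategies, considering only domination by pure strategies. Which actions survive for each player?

Remaining: P1:{C,D,E} P2:{P,R}

P2 drop Q (R beats it: A:6>1 B:9>7 C:7>2 D:9>3 E:7>3)
P1 drop A (C beats it: P:10>2 R:11>8)
P1 drop B (C beats it: P:10>0 R:11>7)
P1→{C,D,E} P2→{P,R}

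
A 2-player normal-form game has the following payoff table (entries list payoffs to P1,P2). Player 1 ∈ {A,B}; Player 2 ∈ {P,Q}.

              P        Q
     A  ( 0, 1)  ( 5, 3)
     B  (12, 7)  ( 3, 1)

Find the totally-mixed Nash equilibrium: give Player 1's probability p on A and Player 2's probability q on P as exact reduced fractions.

P1 indiff ⇒ q·0+(1-q)·5 = q·12+(1-q)·3 ⇒ q(-12) = (1-q)(-2) ⇒ q = 1/7
P2 indiff ⇒ p·1+(1-p)·7 = p·3+(1-p)·1 ⇒ p(-2) = (1-p)(-6) ⇒ p = 3/4

(p,q) = (3/4, 1/7)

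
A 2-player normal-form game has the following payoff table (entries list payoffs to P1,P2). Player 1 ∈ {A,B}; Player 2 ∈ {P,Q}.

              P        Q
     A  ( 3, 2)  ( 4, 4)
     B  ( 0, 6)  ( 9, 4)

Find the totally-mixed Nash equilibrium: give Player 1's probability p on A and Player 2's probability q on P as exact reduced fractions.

p=1/2, q=5/8

P1 indiff ⇒ q·3+(1-q)·4 = q·0+(1-q)·9 ⇒ q(3) = (1-q)(5) ⇒ q = 5/8
P2 indiff ⇒ p·2+(1-p)·6 = p·4+(1-p)·4 ⇒ p(-2) = (1-p)(-2) ⇒ p = 1/2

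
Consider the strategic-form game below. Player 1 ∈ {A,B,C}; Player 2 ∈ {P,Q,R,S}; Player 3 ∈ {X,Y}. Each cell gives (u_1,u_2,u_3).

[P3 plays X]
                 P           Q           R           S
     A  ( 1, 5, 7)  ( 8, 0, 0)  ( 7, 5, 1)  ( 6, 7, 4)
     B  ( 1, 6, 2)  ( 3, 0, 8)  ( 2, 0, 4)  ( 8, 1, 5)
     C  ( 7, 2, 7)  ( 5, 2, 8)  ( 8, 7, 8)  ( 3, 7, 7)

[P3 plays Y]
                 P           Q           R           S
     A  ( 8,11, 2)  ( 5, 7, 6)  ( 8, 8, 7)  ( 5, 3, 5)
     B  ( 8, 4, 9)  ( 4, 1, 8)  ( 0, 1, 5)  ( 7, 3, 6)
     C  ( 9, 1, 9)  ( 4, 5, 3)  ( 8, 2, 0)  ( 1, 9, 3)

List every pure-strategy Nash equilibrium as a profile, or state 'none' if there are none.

(A,P,X): not NE [P1→C gives 7>1; P2→S gives 7>5]
(A,P,Y): not NE [P1→C gives 9>8; P3→X gives 7>2]
(A,Q,X): not NE [P2→S gives 7>0; P3→Y gives 6>0]
(A,Q,Y): not NE [P2→P gives 11>7]
(A,R,X): not NE [P1→C gives 8>7; P2→S gives 7>5; P3→Y gives 7>1]
(A,R,Y): not NE [P2→P gives 11>8]
(A,S,X): not NE [P1→B gives 8>6; P3→Y gives 5>4]
(A,S,Y): not NE [P1→B gives 7>5; P2→P gives 11>3]
(B,P,X): not NE [P1→C gives 7>1; P3→Y gives 9>2]
(B,P,Y): not NE [P1→C gives 9>8]
(B,Q,X): not NE [P1→A gives 8>3; P2→P gives 6>0]
(B,Q,Y): not NE [P1→A gives 5>4; P2→P gives 4>1]
(B,R,X): not NE [P1→C gives 8>2; P2→P gives 6>0; P3→Y gives 5>4]
(B,R,Y): not NE [P1→C gives 8>0; P2→P gives 4>1]
(B,S,X): not NE [P2→P gives 6>1; P3→Y gives 6>5]
(B,S,Y): not NE [P2→P gives 4>3]
(C,P,X): not NE [P2→S gives 7>2; P3→Y gives 9>7]
(C,P,Y): not NE [P2→S gives 9>1]
(C,Q,X): not NE [P1→A gives 8>5; P2→S gives 7>2]
(C,Q,Y): not NE [P1→A gives 5>4; P2→S gives 9>5; P3→X gives 8>3]
(C,R,X): NE
(C,R,Y): not NE [P2→S gives 9>2; P3→X gives 8>0]
(C,S,X): not NE [P1→B gives 8>3]
(C,S,Y): not NE [P1→B gives 7>1; P3→X gives 7>3]

NE set: (C,R,X)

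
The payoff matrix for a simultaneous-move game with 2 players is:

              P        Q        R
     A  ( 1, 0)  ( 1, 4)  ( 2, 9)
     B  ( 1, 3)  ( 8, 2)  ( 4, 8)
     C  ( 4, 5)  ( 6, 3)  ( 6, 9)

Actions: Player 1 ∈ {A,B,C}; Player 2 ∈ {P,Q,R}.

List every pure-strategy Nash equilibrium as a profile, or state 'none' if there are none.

Nash profiles: (C,R)

(A,P): not NE [P1→C gives 4>1; P2→R gives 9>0]
(A,Q): not NE [P1→B gives 8>1; P2→R gives 9>4]
(A,R): not NE [P1→C gives 6>2]
(B,P): not NE [P1→C gives 4>1; P2→R gives 8>3]
(B,Q): not NE [P2→R gives 8>2]
(B,R): not NE [P1→C gives 6>4]
(C,P): not NE [P2→R gives 9>5]
(C,Q): not NE [P1→B gives 8>6; P2→R gives 9>3]
(C,R): NE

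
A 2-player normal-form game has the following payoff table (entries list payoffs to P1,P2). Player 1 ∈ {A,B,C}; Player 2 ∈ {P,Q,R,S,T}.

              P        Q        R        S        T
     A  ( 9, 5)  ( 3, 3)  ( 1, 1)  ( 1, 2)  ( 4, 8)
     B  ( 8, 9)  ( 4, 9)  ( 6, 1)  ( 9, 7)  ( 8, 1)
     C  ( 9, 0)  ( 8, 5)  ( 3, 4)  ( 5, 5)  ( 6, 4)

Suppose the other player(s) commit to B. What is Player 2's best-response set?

u_2(P vs B) = 9
u_2(Q vs B) = 9
u_2(R vs B) = 1
u_2(S vs B) = 7
u_2(T vs B) = 1
max payoff 9 at {P,Q}

P2 best: {P,Q}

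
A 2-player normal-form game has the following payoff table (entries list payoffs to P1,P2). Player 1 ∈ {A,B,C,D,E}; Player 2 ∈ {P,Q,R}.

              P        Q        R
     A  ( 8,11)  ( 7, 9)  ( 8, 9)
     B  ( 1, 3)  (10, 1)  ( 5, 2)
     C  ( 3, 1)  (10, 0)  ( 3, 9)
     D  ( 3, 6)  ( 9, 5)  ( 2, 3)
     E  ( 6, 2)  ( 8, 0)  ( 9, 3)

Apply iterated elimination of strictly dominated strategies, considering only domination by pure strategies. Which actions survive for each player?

Survivors P1:{A,E} P2:{P,R}

P2 drop Q (P beats it: A:11>9 B:3>1 C:1>0 D:6>5 E:2>0)
P1 drop B (A beats it: P:8>1 R:8>5)
P1 drop C (A beats it: P:8>3 R:8>3)
P1 drop D (A beats it: P:8>3 R:8>2)
P1→{A,E} P2→{P,R}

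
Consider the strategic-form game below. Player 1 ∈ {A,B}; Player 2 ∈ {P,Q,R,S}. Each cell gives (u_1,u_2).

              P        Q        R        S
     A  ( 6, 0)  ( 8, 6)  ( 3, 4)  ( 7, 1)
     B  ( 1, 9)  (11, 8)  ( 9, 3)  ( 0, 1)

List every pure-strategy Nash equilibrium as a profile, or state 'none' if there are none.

No pure NE.

(A,P): not NE [P2→Q gives 6>0]
(A,Q): not NE [P1→B gives 11>8]
(A,R): not NE [P1→B gives 9>3; P2→Q gives 6>4]
(A,S): not NE [P2→Q gives 6>1]
(B,P): not NE [P1→A gives 6>1]
(B,Q): not NE [P2→P gives 9>8]
(B,R): not NE [P2→P gives 9>3]
(B,S): not NE [P1→A gives 7>0; P2→P gives 9>1]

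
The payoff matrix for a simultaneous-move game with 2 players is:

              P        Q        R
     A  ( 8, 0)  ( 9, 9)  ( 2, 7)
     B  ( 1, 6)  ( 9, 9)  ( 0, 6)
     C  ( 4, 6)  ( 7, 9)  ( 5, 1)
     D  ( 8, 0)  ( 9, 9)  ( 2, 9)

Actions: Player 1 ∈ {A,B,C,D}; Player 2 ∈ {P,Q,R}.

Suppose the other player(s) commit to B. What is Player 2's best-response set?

BR_2 = {Q}

u_2(P vs B) = 6
u_2(Q vs B) = 9
u_2(R vs B) = 6
max payoff 9 at {Q}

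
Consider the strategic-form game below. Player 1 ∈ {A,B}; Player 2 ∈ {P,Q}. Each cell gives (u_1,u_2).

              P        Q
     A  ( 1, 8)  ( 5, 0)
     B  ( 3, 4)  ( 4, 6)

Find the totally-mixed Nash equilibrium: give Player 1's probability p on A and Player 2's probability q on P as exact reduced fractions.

(p,q) = (1/5, 1/3)

P1 indiff ⇒ q·1+(1-q)·5 = q·3+(1-q)·4 ⇒ q(-2) = (1-q)(-1) ⇒ q = 1/3
P2 indiff ⇒ p·8+(1-p)·4 = p·0+(1-p)·6 ⇒ p(8) = (1-p)(2) ⇒ p = 1/5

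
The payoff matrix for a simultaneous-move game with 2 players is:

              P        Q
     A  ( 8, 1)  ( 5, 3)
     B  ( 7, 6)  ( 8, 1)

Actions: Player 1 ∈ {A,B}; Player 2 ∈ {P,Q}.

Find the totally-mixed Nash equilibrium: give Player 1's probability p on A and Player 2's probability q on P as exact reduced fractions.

P1 indiff ⇒ q·8+(1-q)·5 = q·7+(1-q)·8 ⇒ q(1) = (1-q)(3) ⇒ q = 3/4
P2 indiff ⇒ p·1+(1-p)·6 = p·3+(1-p)·1 ⇒ p(-2) = (1-p)(-5) ⇒ p = 5/7

p=5/7, q=3/4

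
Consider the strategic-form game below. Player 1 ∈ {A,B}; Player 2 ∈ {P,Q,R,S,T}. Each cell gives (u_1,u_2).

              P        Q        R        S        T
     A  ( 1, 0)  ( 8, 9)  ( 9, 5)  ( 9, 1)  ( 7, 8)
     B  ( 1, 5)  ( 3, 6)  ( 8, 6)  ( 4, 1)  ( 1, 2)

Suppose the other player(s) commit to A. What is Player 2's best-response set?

argmax u_2 = {Q}

u_2(P vs A) = 0
u_2(Q vs A) = 9
u_2(R vs A) = 5
u_2(S vs A) = 1
u_2(T vs A) = 8
max payoff 9 at {Q}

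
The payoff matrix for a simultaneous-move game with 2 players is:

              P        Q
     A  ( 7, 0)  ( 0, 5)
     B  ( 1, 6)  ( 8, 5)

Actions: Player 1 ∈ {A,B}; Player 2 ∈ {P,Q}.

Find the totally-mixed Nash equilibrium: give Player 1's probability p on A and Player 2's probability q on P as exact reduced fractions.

P1 mixes 1/6 on A; P2 mixes 4/7 on P

P1 indiff ⇒ q·7+(1-q)·0 = q·1+(1-q)·8 ⇒ q(6) = (1-q)(8) ⇒ q = 4/7
P2 indiff ⇒ p·0+(1-p)·6 = p·5+(1-p)·5 ⇒ p(-5) = (1-p)(-1) ⇒ p = 1/6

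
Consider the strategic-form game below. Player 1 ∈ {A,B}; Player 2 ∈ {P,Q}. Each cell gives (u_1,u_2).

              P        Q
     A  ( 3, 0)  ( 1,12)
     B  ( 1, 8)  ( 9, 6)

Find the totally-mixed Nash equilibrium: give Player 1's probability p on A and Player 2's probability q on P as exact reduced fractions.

P1 indiff ⇒ q·3+(1-q)·1 = q·1+(1-q)·9 ⇒ q(2) = (1-q)(8) ⇒ q = 4/5
P2 indiff ⇒ p·0+(1-p)·8 = p·12+(1-p)·6 ⇒ p(-12) = (1-p)(-2) ⇒ p = 1/7

P1 mixes 1/7 on A; P2 mixes 4/5 on P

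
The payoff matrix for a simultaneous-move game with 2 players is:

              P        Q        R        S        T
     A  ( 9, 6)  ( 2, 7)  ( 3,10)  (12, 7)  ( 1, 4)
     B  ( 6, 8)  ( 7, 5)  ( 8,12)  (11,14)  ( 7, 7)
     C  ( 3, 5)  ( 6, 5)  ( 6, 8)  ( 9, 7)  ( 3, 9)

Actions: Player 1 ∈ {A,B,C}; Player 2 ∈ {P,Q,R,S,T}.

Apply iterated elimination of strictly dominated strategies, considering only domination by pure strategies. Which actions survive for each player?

Remaining: P1:{A,B} P2:{R,S}

P1 drop C (B beats it: P:6>3 Q:7>6 R:8>6 S:11>9 T:7>3)
P2 drop P (R beats it: A:10>6 B:12>8)
P2 drop Q (R beats it: A:10>7 B:12>5)
P2 drop T (R beats it: A:10>4 B:12>7)
P1→{A,B} P2→{R,S}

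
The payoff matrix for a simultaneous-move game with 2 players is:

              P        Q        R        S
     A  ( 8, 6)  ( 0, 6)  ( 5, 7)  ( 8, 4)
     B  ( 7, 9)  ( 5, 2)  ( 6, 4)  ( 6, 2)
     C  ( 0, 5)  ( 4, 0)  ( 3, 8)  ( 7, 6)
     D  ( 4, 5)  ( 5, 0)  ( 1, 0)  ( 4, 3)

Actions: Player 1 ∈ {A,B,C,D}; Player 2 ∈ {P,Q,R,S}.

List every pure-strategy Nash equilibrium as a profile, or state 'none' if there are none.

(A,P): not NE [P2→R gives 7>6]
(A,Q): not NE [P1→D gives 5>0; P2→R gives 7>6]
(A,R): not NE [P1→B gives 6>5]
(A,S): not NE [P2→R gives 7>4]
(B,P): not NE [P1→A gives 8>7]
(B,Q): not NE [P2→P gives 9>2]
(B,R): not NE [P2→P gives 9>4]
(B,S): not NE [P1→A gives 8>6; P2→P gives 9>2]
(C,P): not NE [P1→A gives 8>0; P2→R gives 8>5]
(C,Q): not NE [P1→D gives 5>4; P2→R gives 8>0]
(C,R): not NE [P1→B gives 6>3]
(C,S): not NE [P1→A gives 8>7; P2→R gives 8>6]
(D,P): not NE [P1→A gives 8>4]
(D,Q): not NE [P2→P gives 5>0]
(D,R): not NE [P1→B gives 6>1; P2→P gives 5>0]
(D,S): not NE [P1→A gives 8>4; P2→P gives 5>3]

Equilibria: none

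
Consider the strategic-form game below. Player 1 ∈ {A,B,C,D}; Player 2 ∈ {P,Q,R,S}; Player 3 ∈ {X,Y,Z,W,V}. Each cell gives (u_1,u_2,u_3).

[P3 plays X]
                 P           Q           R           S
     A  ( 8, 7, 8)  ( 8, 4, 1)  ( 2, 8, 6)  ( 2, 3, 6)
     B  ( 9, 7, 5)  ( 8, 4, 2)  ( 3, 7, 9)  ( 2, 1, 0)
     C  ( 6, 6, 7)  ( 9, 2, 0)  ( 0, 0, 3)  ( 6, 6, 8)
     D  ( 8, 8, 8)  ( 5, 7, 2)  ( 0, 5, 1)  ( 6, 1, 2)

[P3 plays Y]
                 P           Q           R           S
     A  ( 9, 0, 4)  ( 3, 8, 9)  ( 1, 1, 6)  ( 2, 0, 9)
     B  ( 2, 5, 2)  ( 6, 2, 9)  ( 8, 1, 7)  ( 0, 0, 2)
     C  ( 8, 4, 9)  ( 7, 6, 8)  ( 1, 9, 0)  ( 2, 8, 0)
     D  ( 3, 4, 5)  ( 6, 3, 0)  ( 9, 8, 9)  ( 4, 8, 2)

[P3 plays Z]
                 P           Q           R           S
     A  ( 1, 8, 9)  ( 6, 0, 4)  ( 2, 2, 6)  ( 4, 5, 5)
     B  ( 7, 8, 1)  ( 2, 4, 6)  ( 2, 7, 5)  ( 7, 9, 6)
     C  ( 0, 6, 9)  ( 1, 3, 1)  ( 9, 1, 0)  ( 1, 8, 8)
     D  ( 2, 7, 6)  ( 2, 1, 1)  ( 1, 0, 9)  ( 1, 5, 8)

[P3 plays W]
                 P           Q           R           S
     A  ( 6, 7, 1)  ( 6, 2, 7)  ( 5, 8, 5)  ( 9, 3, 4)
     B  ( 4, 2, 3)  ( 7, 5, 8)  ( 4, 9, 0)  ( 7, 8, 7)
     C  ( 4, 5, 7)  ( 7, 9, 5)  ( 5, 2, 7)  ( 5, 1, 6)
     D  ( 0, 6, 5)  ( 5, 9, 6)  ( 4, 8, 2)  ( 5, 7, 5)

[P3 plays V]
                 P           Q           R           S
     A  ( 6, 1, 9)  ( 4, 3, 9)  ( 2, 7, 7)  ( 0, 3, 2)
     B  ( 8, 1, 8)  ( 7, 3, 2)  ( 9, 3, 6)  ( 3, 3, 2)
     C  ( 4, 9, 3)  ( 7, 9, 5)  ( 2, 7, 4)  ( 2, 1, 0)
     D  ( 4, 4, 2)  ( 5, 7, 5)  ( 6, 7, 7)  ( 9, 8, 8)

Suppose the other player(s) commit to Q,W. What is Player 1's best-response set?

u_1(A vs Q,W) = 6
u_1(B vs Q,W) = 7
u_1(C vs Q,W) = 7
u_1(D vs Q,W) = 5
max payoff 7 at {B,C}

BR_1 = {B,C}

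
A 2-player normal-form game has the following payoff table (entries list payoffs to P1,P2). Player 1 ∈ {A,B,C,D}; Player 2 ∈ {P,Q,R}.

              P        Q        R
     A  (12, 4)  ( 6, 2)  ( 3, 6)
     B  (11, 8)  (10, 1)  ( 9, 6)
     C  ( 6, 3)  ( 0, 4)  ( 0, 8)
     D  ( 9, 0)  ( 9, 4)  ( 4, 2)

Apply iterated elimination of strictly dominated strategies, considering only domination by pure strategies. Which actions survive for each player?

P1 drop C (A beats it: P:12>6 Q:6>0 R:3>0)
P1 drop D (B beats it: P:11>9 Q:10>9 R:9>4)
P2 drop Q (P beats it: A:4>2 B:8>1)
P1→{A,B} P2→{P,R}

Survivors P1:{A,B} P2:{P,R}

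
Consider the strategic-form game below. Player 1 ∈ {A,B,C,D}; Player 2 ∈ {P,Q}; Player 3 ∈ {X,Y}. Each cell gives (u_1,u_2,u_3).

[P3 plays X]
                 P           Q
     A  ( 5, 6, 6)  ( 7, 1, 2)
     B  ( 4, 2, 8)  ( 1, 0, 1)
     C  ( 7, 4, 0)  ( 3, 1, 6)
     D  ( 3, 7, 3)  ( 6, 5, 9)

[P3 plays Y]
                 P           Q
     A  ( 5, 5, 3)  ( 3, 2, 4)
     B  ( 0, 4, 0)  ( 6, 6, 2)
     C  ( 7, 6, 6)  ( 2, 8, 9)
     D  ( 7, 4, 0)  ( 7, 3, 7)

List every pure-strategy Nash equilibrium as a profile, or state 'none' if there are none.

No pure NE.

(A,P,X): not NE [P1→C gives 7>5]
(A,P,Y): not NE [P1→D gives 7>5; P3→X gives 6>3]
(A,Q,X): not NE [P2→P gives 6>1; P3→Y gives 4>2]
(A,Q,Y): not NE [P1→D gives 7>3; P2→P gives 5>2]
(B,P,X): not NE [P1→C gives 7>4]
(B,P,Y): not NE [P1→D gives 7>0; P2→Q gives 6>4; P3→X gives 8>0]
(B,Q,X): not NE [P1→A gives 7>1; P2→P gives 2>0; P3→Y gives 2>1]
(B,Q,Y): not NE [P1→D gives 7>6]
(C,P,X): not NE [P3→Y gives 6>0]
(C,P,Y): not NE [P2→Q gives 8>6]
(C,Q,X): not NE [P1→A gives 7>3; P2→P gives 4>1; P3→Y gives 9>6]
(C,Q,Y): not NE [P1→D gives 7>2]
(D,P,X): not NE [P1→C gives 7>3]
(D,P,Y): not NE [P3→X gives 3>0]
(D,Q,X): not NE [P1→A gives 7>6; P2→P gives 7>5]
(D,Q,Y): not NE [P2→P gives 4>3; P3→X gives 9>7]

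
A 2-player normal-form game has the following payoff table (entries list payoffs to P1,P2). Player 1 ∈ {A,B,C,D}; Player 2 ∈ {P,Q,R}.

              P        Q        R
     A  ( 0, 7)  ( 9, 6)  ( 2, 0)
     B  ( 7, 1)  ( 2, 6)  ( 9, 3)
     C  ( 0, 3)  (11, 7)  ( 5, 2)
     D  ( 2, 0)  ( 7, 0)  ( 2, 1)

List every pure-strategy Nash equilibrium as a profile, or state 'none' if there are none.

(A,P): not NE [P1→B gives 7>0]
(A,Q): not NE [P1→C gives 11>9; P2→P gives 7>6]
(A,R): not NE [P1→B gives 9>2; P2→P gives 7>0]
(B,P): not NE [P2→Q gives 6>1]
(B,Q): not NE [P1→C gives 11>2]
(B,R): not NE [P2→Q gives 6>3]
(C,P): not NE [P1→B gives 7>0; P2→Q gives 7>3]
(C,Q): NE
(C,R): not NE [P1→B gives 9>5; P2→Q gives 7>2]
(D,P): not NE [P1→B gives 7>2; P2→R gives 1>0]
(D,Q): not NE [P1→C gives 11>7; P2→R gives 1>0]
(D,R): not NE [P1→B gives 9>2]

NE set: (C,Q)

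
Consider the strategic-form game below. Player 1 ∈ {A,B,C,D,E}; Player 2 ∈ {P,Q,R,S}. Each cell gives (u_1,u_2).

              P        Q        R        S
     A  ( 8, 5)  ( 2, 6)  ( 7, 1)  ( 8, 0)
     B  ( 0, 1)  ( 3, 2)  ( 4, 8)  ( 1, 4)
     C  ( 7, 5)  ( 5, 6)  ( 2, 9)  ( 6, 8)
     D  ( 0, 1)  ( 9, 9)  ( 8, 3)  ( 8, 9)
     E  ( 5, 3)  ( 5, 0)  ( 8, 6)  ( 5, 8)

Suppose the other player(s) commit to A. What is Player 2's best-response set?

argmax u_2 = {Q}

u_2(P vs A) = 5
u_2(Q vs A) = 6
u_2(R vs A) = 1
u_2(S vs A) = 0
max payoff 6 at {Q}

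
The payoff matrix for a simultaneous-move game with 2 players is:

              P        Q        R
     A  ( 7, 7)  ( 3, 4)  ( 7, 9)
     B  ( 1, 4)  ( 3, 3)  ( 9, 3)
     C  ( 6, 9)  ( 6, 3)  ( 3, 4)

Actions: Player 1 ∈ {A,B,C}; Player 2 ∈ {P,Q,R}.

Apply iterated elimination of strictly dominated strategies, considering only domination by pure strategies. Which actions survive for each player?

P2 drop Q (P beats it: A:7>4 B:4>3 C:9>3)
P1 drop C (A beats it: P:7>6 R:7>3)
P1→{A,B} P2→{P,R}

IESDS → P1:{A,B} P2:{P,R}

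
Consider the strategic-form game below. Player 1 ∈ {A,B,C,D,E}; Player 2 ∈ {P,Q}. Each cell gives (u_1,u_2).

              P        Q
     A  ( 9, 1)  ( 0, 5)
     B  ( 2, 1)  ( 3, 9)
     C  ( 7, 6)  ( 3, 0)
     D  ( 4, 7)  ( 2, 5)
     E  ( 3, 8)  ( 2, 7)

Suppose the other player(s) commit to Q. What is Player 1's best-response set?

P1 best: {B,C}

u_1(A vs Q) = 0
u_1(B vs Q) = 3
u_1(C vs Q) = 3
u_1(D vs Q) = 2
u_1(E vs Q) = 2
max payoff 3 at {B,C}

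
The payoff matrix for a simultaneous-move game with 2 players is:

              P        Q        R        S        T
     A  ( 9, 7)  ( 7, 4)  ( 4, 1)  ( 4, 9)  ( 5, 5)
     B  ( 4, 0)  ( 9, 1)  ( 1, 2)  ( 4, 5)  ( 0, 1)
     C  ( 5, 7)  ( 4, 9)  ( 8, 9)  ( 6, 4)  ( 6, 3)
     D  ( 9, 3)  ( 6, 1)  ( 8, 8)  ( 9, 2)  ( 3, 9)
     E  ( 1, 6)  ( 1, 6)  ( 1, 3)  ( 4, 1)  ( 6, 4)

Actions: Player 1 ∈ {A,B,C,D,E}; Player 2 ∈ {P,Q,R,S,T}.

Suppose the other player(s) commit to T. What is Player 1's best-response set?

BR_1 = {C,E}

u_1(A vs T) = 5
u_1(B vs T) = 0
u_1(C vs T) = 6
u_1(D vs T) = 3
u_1(E vs T) = 6
max payoff 6 at {C,E}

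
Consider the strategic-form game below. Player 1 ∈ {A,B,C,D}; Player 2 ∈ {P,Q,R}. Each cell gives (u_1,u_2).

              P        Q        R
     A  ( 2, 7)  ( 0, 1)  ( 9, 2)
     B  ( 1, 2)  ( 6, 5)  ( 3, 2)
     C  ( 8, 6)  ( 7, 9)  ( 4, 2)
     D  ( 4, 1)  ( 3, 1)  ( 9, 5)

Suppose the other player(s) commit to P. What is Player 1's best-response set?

u_1(A vs P) = 2
u_1(B vs P) = 1
u_1(C vs P) = 8
u_1(D vs P) = 4
max payoff 8 at {C}

argmax u_1 = {C}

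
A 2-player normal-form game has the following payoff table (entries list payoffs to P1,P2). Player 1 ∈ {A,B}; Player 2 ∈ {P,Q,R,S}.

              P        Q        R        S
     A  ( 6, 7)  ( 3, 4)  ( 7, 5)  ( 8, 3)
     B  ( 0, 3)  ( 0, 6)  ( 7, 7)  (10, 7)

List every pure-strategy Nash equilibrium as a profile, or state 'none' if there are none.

NE set: (A,P), (B,R), (B,S)

(A,P): NE
(A,Q): not NE [P2→P gives 7>4]
(A,R): not NE [P2→P gives 7>5]
(A,S): not NE [P1→B gives 10>8; P2→P gives 7>3]
(B,P): not NE [P1→A gives 6>0; P2→S gives 7>3]
(B,Q): not NE [P1→A gives 3>0; P2→S gives 7>6]
(B,R): NE
(B,S): NE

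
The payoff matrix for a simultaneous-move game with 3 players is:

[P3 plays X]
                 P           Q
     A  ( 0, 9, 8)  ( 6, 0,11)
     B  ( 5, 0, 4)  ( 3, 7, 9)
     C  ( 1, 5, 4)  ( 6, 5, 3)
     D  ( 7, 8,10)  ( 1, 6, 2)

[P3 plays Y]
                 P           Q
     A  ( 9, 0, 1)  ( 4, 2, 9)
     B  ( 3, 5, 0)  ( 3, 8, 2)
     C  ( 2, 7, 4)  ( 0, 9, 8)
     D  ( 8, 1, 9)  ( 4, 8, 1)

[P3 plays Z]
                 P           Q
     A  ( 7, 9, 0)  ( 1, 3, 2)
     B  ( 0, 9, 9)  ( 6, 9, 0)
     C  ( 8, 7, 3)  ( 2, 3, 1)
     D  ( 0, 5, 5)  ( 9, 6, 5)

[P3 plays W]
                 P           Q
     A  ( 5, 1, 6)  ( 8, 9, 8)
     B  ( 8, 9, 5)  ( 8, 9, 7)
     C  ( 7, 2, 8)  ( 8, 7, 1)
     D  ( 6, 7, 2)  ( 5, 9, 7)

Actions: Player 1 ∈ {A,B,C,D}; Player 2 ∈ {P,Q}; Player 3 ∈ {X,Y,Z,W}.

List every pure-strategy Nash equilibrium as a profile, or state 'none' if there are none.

(A,P,X): not NE [P1→D gives 7>0]
(A,P,Y): not NE [P2→Q gives 2>0; P3→X gives 8>1]
(A,P,Z): not NE [P1→C gives 8>7; P3→X gives 8>0]
(A,P,W): not NE [P1→B gives 8>5; P2→Q gives 9>1; P3→X gives 8>6]
(A,Q,X): not NE [P2→P gives 9>0]
(A,Q,Y): not NE [P3→X gives 11>9]
(A,Q,Z): not NE [P1→D gives 9>1; P2→P gives 9>3; P3→X gives 11>2]
(A,Q,W): not NE [P3→X gives 11>8]
(B,P,X): not NE [P1→D gives 7>5; P2→Q gives 7>0; P3→Z gives 9>4]
(B,P,Y): not NE [P1→A gives 9>3; P2→Q gives 8>5; P3→Z gives 9>0]
(B,P,Z): not NE [P1→C gives 8>0]
(B,P,W): not NE [P3→Z gives 9>5]
(B,Q,X): not NE [P1→C gives 6>3]
(B,Q,Y): not NE [P1→D gives 4>3; P3→X gives 9>2]
(B,Q,Z): not NE [P1→D gives 9>6; P3→X gives 9>0]
(B,Q,W): not NE [P3→X gives 9>7]
(C,P,X): not NE [P1→D gives 7>1; P3→W gives 8>4]
(C,P,Y): not NE [P1→A gives 9>2; P2→Q gives 9>7; P3→W gives 8>4]
(C,P,Z): not NE [P3→W gives 8>3]
(C,P,W): not NE [P1→B gives 8>7; P2→Q gives 7>2]
(C,Q,X): not NE [P3→Y gives 8>3]
(C,Q,Y): not NE [P1→D gives 4>0]
(C,Q,Z): not NE [P1→D gives 9>2; P2→P gives 7>3; P3→Y gives 8>1]
(C,Q,W): not NE [P3→Y gives 8>1]
(D,P,X): NE
(D,P,Y): not NE [P1→A gives 9>8; P2→Q gives 8>1; P3→X gives 10>9]
(D,P,Z): not NE [P1→C gives 8>0; P2→Q gives 6>5; P3→X gives 10>5]
(D,P,W): not NE [P1→B gives 8>6; P2→Q gives 9>7; P3→X gives 10>2]
(D,Q,X): not NE [P1→C gives 6>1; P2→P gives 8>6; P3→W gives 7>2]
(D,Q,Y): not NE [P3→W gives 7>1]
(D,Q,Z): not NE [P3→W gives 7>5]
(D,Q,W): not NE [P1→C gives 8>5]

Nash profiles: (D,P,X)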